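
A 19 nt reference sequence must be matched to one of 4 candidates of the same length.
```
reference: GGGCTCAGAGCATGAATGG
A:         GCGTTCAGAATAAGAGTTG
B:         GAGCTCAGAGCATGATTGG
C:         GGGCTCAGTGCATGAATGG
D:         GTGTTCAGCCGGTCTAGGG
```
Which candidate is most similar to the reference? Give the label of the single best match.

C

A differs at 7 sites; B differs at 2 sites; C differs at 1 site; D differs at 9 sites. The closest is C.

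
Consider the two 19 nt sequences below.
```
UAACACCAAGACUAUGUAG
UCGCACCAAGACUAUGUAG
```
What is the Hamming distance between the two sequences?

The sequences differ at bases 2, 3 (1-based) — 2 in total.

2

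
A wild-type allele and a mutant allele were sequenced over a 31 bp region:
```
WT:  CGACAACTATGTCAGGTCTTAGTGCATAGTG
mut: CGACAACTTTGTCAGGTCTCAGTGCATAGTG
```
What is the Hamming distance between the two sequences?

2

Mismatches (1-based): base 9: A→T; base 20: T→C.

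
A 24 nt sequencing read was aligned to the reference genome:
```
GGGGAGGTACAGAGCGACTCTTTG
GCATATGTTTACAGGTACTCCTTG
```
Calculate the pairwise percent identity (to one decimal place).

58.3%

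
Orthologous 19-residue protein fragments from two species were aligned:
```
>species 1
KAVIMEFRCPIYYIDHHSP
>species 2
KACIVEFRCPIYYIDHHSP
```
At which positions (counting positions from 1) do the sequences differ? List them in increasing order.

3, 5

Scanning 1-based: 3: V/C; 5: M/V.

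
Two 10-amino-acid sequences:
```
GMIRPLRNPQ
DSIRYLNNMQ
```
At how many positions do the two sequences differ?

5

The sequences differ at positions 1, 2, 5, 7, 9 (1-based) — 5 in total.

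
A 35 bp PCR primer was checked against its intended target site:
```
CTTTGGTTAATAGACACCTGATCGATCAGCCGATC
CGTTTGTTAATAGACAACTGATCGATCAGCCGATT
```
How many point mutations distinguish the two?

4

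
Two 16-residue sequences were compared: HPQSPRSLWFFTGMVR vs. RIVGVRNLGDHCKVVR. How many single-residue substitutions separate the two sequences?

12

Comparing position by position, 12 positions differ: 1 (H/R), 2 (P/I), 3 (Q/V), 4 (S/G), 5 (P/V), 7 (S/N), 9 (W/G), 10 (F/D), 11 (F/H), 12 (T/C), 13 (G/K), 14 (M/V).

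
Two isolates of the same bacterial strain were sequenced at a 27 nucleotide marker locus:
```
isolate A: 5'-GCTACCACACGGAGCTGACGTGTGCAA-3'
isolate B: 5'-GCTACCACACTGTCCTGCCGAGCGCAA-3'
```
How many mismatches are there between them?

Comparing position by position, 6 positions differ: 11 (G/T), 13 (A/T), 14 (G/C), 18 (A/C), 21 (T/A), 23 (T/C).

6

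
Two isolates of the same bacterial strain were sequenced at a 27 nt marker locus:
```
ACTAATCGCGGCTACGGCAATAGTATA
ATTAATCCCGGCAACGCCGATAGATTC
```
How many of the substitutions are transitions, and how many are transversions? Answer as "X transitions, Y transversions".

Transitions (purine↔purine or pyrimidine↔pyrimidine): 2 C→T, 19 A→G.
Transversions (purine↔pyrimidine): 8 G→C, 13 T→A, 17 G→C, 24 T→A, 25 A→T, 27 A→C.

2 transitions, 6 transversions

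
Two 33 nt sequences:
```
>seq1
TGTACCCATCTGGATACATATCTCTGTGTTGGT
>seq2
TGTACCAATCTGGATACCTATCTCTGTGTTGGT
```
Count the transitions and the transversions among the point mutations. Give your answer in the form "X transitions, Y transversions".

0 transitions, 2 transversions

Transitions (purine↔purine or pyrimidine↔pyrimidine): none.
Transversions (purine↔pyrimidine): 7 C→A, 18 A→C.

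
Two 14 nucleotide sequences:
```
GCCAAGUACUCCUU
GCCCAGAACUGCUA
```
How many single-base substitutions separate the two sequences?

4

Mismatches (1-based): base 4: A→C; base 7: U→A; base 11: C→G; base 14: U→A.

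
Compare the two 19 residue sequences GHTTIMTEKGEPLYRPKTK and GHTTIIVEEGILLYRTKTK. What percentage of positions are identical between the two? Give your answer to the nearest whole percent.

Mismatches at positions 6, 7, 9, 11, 12, 16 (1-based): 6 of 19.
Identical positions: 13/19 = 68.42% → 68%.

68%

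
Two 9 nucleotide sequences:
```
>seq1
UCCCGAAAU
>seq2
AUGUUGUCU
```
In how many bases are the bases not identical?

Comparing position by position, 8 bases differ: 1 (U/A), 2 (C/U), 3 (C/G), 4 (C/U), 5 (G/U), 6 (A/G), 7 (A/U), 8 (A/C).

8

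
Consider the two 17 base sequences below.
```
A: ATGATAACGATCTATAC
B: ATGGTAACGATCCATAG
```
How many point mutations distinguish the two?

Comparing position by position, 3 bases differ: 4 (A/G), 13 (T/C), 17 (C/G).

3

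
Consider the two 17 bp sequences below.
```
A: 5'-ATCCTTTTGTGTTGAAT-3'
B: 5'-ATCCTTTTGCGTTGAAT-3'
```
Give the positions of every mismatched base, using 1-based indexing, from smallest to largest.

Scanning 1-based: 10: T/C.

10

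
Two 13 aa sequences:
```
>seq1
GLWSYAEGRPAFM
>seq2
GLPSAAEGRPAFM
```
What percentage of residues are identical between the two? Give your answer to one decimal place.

2 positions differ (3, 5), so 11 of 13 match: 11/13 = 84.62%.

84.6%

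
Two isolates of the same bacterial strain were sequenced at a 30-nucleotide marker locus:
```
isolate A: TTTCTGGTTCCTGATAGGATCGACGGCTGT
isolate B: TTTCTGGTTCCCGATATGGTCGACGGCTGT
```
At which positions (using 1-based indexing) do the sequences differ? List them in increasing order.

12, 17, 19

Scanning 1-based: 12: T/C; 17: G/T; 19: A/G.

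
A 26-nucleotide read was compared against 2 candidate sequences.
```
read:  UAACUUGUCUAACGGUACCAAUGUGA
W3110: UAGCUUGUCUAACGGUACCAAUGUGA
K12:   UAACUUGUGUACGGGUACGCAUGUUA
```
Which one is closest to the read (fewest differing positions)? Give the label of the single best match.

W3110

W3110 differs at 1 position; K12 differs at 6 positions. The closest is W3110.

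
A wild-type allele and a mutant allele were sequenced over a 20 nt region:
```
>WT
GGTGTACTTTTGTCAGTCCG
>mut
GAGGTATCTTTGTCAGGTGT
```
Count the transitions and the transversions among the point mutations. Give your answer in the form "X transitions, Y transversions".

Mismatches (1-based):
base 2: G→A (purine→purine, transition)
base 3: T→G (pyrimidine→purine, transversion)
base 7: C→T (pyrimidine→pyrimidine, transition)
base 8: T→C (pyrimidine→pyrimidine, transition)
base 17: T→G (pyrimidine→purine, transversion)
base 18: C→T (pyrimidine→pyrimidine, transition)
base 19: C→G (pyrimidine→purine, transversion)
base 20: G→T (purine→pyrimidine, transversion)

4 transitions, 4 transversions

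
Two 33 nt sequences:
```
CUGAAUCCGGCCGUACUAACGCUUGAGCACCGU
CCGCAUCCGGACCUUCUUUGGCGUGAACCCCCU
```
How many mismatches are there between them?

The sequences differ at sites 2, 4, 11, 13, 15, 18, 19, 20, 23, 27, 29, 32 (1-based) — 12 in total.

12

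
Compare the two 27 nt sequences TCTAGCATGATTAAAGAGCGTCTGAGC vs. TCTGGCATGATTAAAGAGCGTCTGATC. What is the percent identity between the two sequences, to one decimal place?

92.6%

2 positions differ (4, 26), so 25 of 27 match: 25/27 = 92.59%.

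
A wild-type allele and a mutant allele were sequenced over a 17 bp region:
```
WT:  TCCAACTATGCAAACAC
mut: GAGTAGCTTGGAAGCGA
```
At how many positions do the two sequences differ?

The sequences differ at positions 1, 2, 3, 4, 6, 7, 8, 11, 14, 16, 17 (1-based) — 11 in total.

11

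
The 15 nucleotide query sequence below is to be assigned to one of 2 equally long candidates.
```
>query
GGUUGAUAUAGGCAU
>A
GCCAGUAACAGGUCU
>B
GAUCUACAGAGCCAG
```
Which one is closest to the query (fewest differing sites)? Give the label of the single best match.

B

A differs at 8 sites; B differs at 7 sites. The closest is B.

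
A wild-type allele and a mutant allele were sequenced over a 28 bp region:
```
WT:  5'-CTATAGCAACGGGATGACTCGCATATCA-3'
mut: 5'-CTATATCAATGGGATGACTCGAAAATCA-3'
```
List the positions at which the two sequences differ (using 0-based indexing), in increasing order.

5, 9, 21, 23

Differences at position 5 (G→T), position 9 (C→T), position 21 (C→A), position 23 (T→A).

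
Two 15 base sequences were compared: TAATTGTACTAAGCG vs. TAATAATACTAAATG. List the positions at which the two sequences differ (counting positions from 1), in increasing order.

5, 6, 13, 14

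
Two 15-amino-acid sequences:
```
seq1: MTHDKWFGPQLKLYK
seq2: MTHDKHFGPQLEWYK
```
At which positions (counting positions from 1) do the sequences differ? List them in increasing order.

Scanning 1-based: 6: W/H; 12: K/E; 13: L/W.

6, 12, 13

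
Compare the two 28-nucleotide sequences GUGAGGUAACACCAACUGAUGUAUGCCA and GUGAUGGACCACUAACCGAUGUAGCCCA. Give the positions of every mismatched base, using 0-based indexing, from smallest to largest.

4, 6, 8, 12, 16, 23, 24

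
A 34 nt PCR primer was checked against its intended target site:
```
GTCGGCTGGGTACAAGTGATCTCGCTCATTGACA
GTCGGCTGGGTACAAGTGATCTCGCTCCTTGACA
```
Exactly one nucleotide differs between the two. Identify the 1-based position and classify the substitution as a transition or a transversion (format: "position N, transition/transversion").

position 28, transversion

The sequences differ only at position 28: A→C (purine→pyrimidine), a transversion.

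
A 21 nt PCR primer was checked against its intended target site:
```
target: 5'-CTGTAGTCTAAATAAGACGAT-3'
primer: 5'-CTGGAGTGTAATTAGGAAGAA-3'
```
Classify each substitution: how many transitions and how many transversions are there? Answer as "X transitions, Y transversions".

1 transition, 5 transversions

Mismatches (1-based):
site 4: T→G (pyrimidine→purine, transversion)
site 8: C→G (pyrimidine→purine, transversion)
site 12: A→T (purine→pyrimidine, transversion)
site 15: A→G (purine→purine, transition)
site 18: C→A (pyrimidine→purine, transversion)
site 21: T→A (pyrimidine→purine, transversion)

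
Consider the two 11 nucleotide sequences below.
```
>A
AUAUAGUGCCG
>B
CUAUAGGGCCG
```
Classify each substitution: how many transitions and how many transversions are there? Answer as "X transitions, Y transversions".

Transitions (purine↔purine or pyrimidine↔pyrimidine): none.
Transversions (purine↔pyrimidine): 1 A→C, 7 U→G.

0 transitions, 2 transversions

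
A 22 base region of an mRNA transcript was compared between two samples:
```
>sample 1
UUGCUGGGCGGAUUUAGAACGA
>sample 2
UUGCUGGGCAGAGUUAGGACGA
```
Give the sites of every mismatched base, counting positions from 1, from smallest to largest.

10, 13, 18

Differences at site 10 (G→A), site 13 (U→G), site 18 (A→G).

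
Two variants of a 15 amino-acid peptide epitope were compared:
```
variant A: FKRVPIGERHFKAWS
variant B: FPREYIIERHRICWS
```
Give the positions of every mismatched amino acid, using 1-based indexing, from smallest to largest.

Differences at position 2 (K→P), position 4 (V→E), position 5 (P→Y), position 7 (G→I), position 11 (F→R), position 12 (K→I), position 13 (A→C).

2, 4, 5, 7, 11, 12, 13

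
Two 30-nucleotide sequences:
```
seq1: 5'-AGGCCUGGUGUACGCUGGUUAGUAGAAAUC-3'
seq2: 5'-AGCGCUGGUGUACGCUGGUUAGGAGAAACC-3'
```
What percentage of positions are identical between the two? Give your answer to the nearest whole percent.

4 positions differ (3, 4, 23, 29), so 26 of 30 match: 26/30 = 86.67%.

87%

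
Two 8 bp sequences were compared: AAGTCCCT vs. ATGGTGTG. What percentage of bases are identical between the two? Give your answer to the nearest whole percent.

Mismatches at positions 2, 4, 5, 6, 7, 8 (1-based): 6 of 8.
Identical positions: 2/8 = 25% → 25%.

25%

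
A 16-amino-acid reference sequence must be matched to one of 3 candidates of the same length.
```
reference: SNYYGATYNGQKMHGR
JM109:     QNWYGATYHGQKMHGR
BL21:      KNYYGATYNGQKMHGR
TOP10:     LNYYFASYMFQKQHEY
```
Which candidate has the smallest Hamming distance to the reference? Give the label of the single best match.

JM109 differs at 3 positions; BL21 differs at 1 position; TOP10 differs at 8 positions. The closest is BL21.

BL21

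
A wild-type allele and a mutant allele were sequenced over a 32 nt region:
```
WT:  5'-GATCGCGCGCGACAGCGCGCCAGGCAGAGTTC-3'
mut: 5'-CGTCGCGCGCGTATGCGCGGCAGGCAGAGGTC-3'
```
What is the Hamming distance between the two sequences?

7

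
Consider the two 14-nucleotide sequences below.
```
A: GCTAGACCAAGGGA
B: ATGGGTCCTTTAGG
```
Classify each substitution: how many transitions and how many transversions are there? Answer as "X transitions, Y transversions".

Transitions (purine↔purine or pyrimidine↔pyrimidine): 1 G→A, 2 C→T, 4 A→G, 12 G→A, 14 A→G.
Transversions (purine↔pyrimidine): 3 T→G, 6 A→T, 9 A→T, 10 A→T, 11 G→T.

5 transitions, 5 transversions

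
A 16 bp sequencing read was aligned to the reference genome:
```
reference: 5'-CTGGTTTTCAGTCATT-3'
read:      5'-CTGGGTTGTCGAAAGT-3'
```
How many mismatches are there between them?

7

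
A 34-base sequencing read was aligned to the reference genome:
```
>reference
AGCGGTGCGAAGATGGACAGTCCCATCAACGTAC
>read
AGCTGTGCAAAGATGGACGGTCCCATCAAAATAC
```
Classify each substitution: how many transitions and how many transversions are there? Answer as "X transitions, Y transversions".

Transitions (purine↔purine or pyrimidine↔pyrimidine): 9 G→A, 19 A→G, 31 G→A.
Transversions (purine↔pyrimidine): 4 G→T, 30 C→A.

3 transitions, 2 transversions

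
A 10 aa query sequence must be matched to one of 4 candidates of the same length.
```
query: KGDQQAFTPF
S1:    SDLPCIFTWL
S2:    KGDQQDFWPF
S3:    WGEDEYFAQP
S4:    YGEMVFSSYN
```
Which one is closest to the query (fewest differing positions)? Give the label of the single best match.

S2

S1 differs at 8 positions; S2 differs at 2 positions; S3 differs at 8 positions; S4 differs at 9 positions. The closest is S2.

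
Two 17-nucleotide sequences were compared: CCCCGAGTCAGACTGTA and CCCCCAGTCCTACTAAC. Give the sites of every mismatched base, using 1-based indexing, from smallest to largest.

5, 10, 11, 15, 16, 17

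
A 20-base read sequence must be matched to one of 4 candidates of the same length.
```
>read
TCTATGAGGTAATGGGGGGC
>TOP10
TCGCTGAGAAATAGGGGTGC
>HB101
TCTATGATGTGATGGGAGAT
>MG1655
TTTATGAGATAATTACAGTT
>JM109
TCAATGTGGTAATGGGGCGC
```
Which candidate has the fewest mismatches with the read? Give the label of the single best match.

Hamming distances to read — TOP10: 7; HB101: 5; MG1655: 8; JM109: 3.
Smallest is JM109 with 3 mismatches.

JM109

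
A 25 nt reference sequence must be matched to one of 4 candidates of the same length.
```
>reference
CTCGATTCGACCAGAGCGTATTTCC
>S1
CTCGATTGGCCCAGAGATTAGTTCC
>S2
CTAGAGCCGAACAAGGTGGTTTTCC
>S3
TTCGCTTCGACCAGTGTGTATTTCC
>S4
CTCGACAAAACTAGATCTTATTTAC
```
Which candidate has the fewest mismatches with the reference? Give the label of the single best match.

S3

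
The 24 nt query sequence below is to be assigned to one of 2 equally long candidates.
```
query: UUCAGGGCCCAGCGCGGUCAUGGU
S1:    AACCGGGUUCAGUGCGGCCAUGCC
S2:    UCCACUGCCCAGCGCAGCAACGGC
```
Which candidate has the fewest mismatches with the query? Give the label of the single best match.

S2

S1 differs at 9 positions; S2 differs at 8 positions. The closest is S2.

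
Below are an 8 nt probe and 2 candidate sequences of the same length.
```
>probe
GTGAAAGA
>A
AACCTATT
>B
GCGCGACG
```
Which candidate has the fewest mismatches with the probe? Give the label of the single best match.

B

Hamming distances to probe — A: 7; B: 5.
Smallest is B with 5 mismatches.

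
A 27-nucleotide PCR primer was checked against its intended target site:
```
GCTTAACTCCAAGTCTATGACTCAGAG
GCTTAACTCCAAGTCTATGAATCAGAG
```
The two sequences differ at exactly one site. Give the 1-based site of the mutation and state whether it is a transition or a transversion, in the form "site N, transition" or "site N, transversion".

site 21, transversion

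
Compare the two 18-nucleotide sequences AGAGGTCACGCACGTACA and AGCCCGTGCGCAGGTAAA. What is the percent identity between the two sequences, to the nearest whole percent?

Mismatches at positions 3, 4, 5, 6, 7, 8, 13, 17 (1-based): 8 of 18.
Identical positions: 10/18 = 55.56% → 56%.

56%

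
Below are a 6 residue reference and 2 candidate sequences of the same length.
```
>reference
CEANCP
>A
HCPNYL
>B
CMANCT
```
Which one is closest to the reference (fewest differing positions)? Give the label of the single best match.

A differs at 5 positions; B differs at 2 positions. The closest is B.

B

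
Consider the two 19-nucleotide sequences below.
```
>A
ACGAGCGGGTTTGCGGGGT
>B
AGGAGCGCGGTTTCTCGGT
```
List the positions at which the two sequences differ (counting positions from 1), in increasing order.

2, 8, 10, 13, 15, 16

Scanning 1-based: 2: C/G; 8: G/C; 10: T/G; 13: G/T; 15: G/T; 16: G/C.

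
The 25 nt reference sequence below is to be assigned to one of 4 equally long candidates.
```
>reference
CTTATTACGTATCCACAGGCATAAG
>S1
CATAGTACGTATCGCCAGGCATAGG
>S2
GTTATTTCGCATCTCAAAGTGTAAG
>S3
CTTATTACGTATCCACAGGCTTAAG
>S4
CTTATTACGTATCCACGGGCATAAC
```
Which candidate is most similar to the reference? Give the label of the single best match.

S1 differs at 5 sites; S2 differs at 9 sites; S3 differs at 1 site; S4 differs at 2 sites. The closest is S3.

S3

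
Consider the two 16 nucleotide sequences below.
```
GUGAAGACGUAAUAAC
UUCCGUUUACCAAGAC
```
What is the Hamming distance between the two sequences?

Comparing position by position, 12 positions differ: 1 (G/U), 3 (G/C), 4 (A/C), 5 (A/G), 6 (G/U), 7 (A/U), 8 (C/U), 9 (G/A), 10 (U/C), 11 (A/C), 13 (U/A), 14 (A/G).

12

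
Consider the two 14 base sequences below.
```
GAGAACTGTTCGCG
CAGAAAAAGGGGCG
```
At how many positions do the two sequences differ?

Comparing position by position, 7 positions differ: 1 (G/C), 6 (C/A), 7 (T/A), 8 (G/A), 9 (T/G), 10 (T/G), 11 (C/G).

7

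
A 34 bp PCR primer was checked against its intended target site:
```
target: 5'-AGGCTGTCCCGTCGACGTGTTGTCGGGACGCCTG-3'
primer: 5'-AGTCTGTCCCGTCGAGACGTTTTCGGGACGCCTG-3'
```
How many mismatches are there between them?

5

The sequences differ at bases 3, 16, 17, 18, 22 (1-based) — 5 in total.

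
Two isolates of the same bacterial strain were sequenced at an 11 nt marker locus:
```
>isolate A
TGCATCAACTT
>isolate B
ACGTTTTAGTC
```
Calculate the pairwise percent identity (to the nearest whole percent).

8 positions differ (1, 2, 3, 4, 6, 7, 9, 11), so 3 of 11 match: 3/11 = 27.27%.

27%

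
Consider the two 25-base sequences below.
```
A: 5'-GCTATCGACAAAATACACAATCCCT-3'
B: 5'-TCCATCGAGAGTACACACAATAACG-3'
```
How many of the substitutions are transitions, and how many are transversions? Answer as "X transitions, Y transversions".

Transitions (purine↔purine or pyrimidine↔pyrimidine): 3 T→C, 11 A→G, 14 T→C.
Transversions (purine↔pyrimidine): 1 G→T, 9 C→G, 12 A→T, 22 C→A, 23 C→A, 25 T→G.

3 transitions, 6 transversions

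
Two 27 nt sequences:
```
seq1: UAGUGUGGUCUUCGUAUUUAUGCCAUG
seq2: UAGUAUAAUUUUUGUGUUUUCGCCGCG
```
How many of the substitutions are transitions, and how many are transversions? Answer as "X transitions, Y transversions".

9 transitions, 1 transversion

Mismatches (1-based):
base 5: G→A (purine→purine, transition)
base 7: G→A (purine→purine, transition)
base 8: G→A (purine→purine, transition)
base 10: C→U (pyrimidine→pyrimidine, transition)
base 13: C→U (pyrimidine→pyrimidine, transition)
base 16: A→G (purine→purine, transition)
base 20: A→U (purine→pyrimidine, transversion)
base 21: U→C (pyrimidine→pyrimidine, transition)
base 25: A→G (purine→purine, transition)
base 26: U→C (pyrimidine→pyrimidine, transition)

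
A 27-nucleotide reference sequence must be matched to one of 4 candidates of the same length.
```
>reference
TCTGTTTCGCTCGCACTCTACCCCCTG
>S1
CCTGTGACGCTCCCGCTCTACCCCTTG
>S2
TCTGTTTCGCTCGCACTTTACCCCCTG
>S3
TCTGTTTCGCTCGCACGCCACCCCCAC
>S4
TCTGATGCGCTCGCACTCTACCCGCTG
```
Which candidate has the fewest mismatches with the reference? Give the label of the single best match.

S1 differs at 6 bases; S2 differs at 1 base; S3 differs at 4 bases; S4 differs at 3 bases. The closest is S2.

S2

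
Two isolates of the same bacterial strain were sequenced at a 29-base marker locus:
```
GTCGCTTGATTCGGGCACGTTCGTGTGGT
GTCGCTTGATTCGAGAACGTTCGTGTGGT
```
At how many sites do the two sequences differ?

2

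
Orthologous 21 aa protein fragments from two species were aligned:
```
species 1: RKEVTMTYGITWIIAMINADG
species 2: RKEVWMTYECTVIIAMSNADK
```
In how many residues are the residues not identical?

6

Mismatches (1-based): residue 5: T→W; residue 9: G→E; residue 10: I→C; residue 12: W→V; residue 17: I→S; residue 21: G→K.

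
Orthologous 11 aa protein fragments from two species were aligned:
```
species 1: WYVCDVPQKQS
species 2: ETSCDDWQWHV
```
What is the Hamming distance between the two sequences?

8

The sequences differ at residues 1, 2, 3, 6, 7, 9, 10, 11 (1-based) — 8 in total.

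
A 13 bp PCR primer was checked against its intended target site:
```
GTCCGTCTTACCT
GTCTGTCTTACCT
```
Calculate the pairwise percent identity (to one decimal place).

92.3%

Mismatch at position 4 (1-based): 1 of 13.
Identical positions: 12/13 = 92.31% → 92.3%.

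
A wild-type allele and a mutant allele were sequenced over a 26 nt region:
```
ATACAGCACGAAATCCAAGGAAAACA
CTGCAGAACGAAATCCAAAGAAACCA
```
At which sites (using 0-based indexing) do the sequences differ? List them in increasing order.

Differences at site 0 (A→C), site 2 (A→G), site 6 (C→A), site 18 (G→A), site 23 (A→C).

0, 2, 6, 18, 23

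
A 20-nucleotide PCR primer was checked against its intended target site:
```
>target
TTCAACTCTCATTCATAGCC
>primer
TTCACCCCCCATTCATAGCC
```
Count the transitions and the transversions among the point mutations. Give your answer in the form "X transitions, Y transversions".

Mismatches (1-based):
position 5: A→C (purine→pyrimidine, transversion)
position 7: T→C (pyrimidine→pyrimidine, transition)
position 9: T→C (pyrimidine→pyrimidine, transition)

2 transitions, 1 transversion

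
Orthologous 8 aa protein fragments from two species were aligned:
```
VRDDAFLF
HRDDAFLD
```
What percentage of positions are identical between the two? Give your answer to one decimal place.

2 positions differ (1, 8), so 6 of 8 match: 6/8 = 75%.

75.0%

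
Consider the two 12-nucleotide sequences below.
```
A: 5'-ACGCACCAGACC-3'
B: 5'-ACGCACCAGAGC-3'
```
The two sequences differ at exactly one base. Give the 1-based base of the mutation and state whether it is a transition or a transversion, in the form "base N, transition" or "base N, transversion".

base 11, transversion

The sequences differ only at base 11: C→G (pyrimidine→purine), a transversion.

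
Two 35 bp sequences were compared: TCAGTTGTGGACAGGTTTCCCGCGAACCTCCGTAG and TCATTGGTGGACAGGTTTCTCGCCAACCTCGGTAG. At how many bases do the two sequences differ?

5

Mismatches (1-based): base 4: G→T; base 6: T→G; base 20: C→T; base 24: G→C; base 31: C→G.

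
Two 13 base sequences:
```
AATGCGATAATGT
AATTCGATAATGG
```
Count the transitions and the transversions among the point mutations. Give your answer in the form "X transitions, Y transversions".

0 transitions, 2 transversions

Transitions (purine↔purine or pyrimidine↔pyrimidine): none.
Transversions (purine↔pyrimidine): 4 G→T, 13 T→G.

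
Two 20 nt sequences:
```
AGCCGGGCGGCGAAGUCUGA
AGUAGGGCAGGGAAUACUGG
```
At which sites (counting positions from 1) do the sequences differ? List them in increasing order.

Scanning 1-based: 3: C/U; 4: C/A; 9: G/A; 11: C/G; 15: G/U; 16: U/A; 20: A/G.

3, 4, 9, 11, 15, 16, 20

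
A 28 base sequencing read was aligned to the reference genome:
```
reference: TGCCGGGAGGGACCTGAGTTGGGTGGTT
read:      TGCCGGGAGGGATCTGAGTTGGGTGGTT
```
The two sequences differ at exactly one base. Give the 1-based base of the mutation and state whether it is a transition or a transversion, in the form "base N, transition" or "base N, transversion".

base 13, transition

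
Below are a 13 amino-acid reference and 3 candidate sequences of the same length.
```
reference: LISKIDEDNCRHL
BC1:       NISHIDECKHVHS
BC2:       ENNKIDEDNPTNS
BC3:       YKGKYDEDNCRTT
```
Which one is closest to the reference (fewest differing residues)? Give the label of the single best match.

BC3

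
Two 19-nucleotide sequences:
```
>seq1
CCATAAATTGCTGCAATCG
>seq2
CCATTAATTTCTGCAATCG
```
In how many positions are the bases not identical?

Mismatches (1-based): position 5: A→T; position 10: G→T.

2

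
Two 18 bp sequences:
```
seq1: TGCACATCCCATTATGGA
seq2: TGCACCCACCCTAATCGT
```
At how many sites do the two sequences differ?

7

Comparing position by position, 7 sites differ: 6 (A/C), 7 (T/C), 8 (C/A), 11 (A/C), 13 (T/A), 16 (G/C), 18 (A/T).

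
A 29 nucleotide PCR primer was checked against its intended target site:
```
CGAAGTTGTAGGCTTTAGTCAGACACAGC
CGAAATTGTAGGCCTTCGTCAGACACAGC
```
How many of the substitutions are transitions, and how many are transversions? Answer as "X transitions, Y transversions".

Mismatches (1-based):
position 5: G→A (purine→purine, transition)
position 14: T→C (pyrimidine→pyrimidine, transition)
position 17: A→C (purine→pyrimidine, transversion)

2 transitions, 1 transversion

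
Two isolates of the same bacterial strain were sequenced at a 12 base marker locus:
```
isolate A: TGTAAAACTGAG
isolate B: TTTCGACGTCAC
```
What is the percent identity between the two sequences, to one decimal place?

41.7%

7 positions differ (2, 4, 5, 7, 8, 10, 12), so 5 of 12 match: 5/12 = 41.67%.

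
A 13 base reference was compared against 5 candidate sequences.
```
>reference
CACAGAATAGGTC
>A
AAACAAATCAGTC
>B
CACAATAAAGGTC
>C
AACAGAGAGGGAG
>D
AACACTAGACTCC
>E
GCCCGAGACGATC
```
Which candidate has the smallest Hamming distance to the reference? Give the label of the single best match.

B

Hamming distances to reference — A: 6; B: 3; C: 6; D: 7; E: 7.
Smallest is B with 3 mismatches.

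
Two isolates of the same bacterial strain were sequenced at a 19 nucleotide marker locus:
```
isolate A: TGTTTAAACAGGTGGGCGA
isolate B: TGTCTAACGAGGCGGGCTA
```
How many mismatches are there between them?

Comparing position by position, 5 positions differ: 4 (T/C), 8 (A/C), 9 (C/G), 13 (T/C), 18 (G/T).

5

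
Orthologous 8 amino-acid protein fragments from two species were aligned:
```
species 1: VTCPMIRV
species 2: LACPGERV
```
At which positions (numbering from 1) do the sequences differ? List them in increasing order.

1, 2, 5, 6

Scanning 1-based: 1: V/L; 2: T/A; 5: M/G; 6: I/E.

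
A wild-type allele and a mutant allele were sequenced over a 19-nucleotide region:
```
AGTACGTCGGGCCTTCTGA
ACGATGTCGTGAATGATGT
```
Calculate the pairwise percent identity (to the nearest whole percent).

Mismatches at positions 2, 3, 5, 10, 12, 13, 15, 16, 19 (1-based): 9 of 19.
Identical positions: 10/19 = 52.63% → 53%.

53%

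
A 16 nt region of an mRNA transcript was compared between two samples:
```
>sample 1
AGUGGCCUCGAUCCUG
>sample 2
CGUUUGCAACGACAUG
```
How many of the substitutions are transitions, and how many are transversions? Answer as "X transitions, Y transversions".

1 transition, 9 transversions

Transitions (purine↔purine or pyrimidine↔pyrimidine): 11 A→G.
Transversions (purine↔pyrimidine): 1 A→C, 4 G→U, 5 G→U, 6 C→G, 8 U→A, 9 C→A, 10 G→C, 12 U→A, 14 C→A.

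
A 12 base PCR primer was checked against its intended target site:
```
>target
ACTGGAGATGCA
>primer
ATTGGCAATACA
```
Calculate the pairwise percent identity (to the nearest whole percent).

67%

4 positions differ (2, 6, 7, 10), so 8 of 12 match: 8/12 = 66.67%.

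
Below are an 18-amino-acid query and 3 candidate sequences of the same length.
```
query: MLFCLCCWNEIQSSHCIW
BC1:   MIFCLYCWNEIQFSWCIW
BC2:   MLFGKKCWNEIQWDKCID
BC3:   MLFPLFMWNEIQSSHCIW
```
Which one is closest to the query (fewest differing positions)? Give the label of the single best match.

Hamming distances to query — BC1: 4; BC2: 7; BC3: 3.
Smallest is BC3 with 3 mismatches.

BC3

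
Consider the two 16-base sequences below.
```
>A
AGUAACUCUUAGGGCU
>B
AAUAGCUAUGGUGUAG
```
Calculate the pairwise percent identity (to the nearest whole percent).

44%

Mismatches at positions 2, 5, 8, 10, 11, 12, 14, 15, 16 (1-based): 9 of 16.
Identical positions: 7/16 = 43.75% → 44%.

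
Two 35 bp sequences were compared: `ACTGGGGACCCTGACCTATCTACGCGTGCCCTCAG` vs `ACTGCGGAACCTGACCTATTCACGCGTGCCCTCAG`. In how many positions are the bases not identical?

The sequences differ at positions 5, 9, 20, 21 (1-based) — 4 in total.

4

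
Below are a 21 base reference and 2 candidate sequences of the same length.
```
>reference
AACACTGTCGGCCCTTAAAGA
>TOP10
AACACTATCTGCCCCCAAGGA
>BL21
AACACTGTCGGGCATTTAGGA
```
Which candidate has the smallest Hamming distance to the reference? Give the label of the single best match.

Hamming distances to reference — TOP10: 5; BL21: 4.
Smallest is BL21 with 4 mismatches.

BL21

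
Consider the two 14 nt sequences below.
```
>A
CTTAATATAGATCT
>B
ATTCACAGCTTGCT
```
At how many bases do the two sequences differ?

8

Comparing position by position, 8 bases differ: 1 (C/A), 4 (A/C), 6 (T/C), 8 (T/G), 9 (A/C), 10 (G/T), 11 (A/T), 12 (T/G).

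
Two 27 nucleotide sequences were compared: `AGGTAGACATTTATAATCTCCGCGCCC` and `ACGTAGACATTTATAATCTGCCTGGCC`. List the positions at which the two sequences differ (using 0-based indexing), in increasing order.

Differences at position 1 (G→C), position 19 (C→G), position 21 (G→C), position 22 (C→T), position 24 (C→G).

1, 19, 21, 22, 24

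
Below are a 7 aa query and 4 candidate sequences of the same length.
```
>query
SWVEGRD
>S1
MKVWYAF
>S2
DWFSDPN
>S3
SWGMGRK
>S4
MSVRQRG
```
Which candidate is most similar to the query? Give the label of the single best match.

S3

S1 differs at 6 positions; S2 differs at 6 positions; S3 differs at 3 positions; S4 differs at 5 positions. The closest is S3.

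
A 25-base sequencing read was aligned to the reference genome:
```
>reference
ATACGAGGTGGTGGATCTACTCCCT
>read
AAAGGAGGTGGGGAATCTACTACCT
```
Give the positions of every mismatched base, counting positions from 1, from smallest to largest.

2, 4, 12, 14, 22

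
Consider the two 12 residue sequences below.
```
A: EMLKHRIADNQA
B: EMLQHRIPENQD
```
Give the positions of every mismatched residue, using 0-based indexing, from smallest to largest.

Differences at position 3 (K→Q), position 7 (A→P), position 8 (D→E), position 11 (A→D).

3, 7, 8, 11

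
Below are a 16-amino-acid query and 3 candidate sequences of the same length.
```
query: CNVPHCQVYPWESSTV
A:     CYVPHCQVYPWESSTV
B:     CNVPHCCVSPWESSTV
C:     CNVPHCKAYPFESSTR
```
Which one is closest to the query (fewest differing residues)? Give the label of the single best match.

A differs at 1 residue; B differs at 2 residues; C differs at 4 residues. The closest is A.

A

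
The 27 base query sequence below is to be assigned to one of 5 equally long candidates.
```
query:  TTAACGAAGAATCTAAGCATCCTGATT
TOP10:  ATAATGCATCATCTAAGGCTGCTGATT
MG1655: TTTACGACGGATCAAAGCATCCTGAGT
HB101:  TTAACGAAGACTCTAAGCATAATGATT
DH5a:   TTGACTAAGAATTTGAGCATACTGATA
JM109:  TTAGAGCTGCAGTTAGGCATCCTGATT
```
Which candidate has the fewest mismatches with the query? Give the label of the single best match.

TOP10 differs at 8 positions; MG1655 differs at 5 positions; HB101 differs at 3 positions; DH5a differs at 6 positions; JM109 differs at 8 positions. The closest is HB101.

HB101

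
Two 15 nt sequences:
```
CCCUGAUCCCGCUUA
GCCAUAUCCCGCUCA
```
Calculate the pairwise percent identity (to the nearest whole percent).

Mismatches at positions 1, 4, 5, 14 (1-based): 4 of 15.
Identical positions: 11/15 = 73.33% → 73%.

73%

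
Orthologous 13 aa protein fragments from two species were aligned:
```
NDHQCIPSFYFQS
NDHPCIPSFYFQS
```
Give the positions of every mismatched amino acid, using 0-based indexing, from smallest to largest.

Scanning 0-based: 3: Q/P.

3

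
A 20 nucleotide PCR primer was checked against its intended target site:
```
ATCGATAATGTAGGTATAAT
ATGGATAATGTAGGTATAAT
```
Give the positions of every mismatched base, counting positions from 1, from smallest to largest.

Scanning 1-based: 3: C/G.

3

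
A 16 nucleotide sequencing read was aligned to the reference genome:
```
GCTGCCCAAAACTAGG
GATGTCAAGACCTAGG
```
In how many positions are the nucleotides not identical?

5

The sequences differ at positions 2, 5, 7, 9, 11 (1-based) — 5 in total.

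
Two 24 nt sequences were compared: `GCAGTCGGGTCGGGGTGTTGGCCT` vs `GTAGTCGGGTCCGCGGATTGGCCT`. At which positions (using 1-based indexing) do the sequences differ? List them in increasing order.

Differences at position 2 (C→T), position 12 (G→C), position 14 (G→C), position 16 (T→G), position 17 (G→A).

2, 12, 14, 16, 17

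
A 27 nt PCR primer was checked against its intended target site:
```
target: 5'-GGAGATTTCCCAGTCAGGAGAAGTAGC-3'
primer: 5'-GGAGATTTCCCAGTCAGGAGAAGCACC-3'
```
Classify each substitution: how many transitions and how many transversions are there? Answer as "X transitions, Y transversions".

Mismatches (1-based):
position 24: T→C (pyrimidine→pyrimidine, transition)
position 26: G→C (purine→pyrimidine, transversion)

1 transition, 1 transversion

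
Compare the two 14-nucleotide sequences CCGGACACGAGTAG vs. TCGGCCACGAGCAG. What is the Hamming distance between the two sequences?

Mismatches (1-based): position 1: C→T; position 5: A→C; position 12: T→C.

3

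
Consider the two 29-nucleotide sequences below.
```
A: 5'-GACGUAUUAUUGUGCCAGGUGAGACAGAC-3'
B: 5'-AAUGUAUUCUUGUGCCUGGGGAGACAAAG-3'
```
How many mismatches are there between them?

The sequences differ at positions 1, 3, 9, 17, 20, 27, 29 (1-based) — 7 in total.

7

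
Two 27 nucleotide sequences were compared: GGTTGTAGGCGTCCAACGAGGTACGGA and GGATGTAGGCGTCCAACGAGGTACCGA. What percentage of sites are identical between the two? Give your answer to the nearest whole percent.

93%

2 positions differ (3, 25), so 25 of 27 match: 25/27 = 92.59%.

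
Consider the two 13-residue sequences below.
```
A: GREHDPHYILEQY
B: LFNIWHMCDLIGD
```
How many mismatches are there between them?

12

Comparing position by position, 12 positions differ: 1 (G/L), 2 (R/F), 3 (E/N), 4 (H/I), 5 (D/W), 6 (P/H), 7 (H/M), 8 (Y/C), 9 (I/D), 11 (E/I), 12 (Q/G), 13 (Y/D).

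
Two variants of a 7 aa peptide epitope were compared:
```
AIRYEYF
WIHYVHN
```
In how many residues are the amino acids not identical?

5

The sequences differ at residues 1, 3, 5, 6, 7 (1-based) — 5 in total.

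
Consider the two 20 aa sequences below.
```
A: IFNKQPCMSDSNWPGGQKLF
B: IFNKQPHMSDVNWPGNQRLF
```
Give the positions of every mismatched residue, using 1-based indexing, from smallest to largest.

7, 11, 16, 18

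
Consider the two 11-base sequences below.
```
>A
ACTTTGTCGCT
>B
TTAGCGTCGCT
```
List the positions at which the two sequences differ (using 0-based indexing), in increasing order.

0, 1, 2, 3, 4

Differences at position 0 (A→T), position 1 (C→T), position 2 (T→A), position 3 (T→G), position 4 (T→C).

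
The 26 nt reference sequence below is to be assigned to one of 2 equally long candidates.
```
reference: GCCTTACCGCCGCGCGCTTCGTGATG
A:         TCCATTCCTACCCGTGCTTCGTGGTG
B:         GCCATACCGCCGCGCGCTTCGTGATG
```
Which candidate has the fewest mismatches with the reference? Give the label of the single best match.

Hamming distances to reference — A: 8; B: 1.
Smallest is B with 1 mismatch.

B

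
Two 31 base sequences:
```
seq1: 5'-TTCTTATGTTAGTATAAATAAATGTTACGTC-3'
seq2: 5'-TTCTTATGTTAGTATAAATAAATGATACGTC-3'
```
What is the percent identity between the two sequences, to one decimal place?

Mismatch at position 25 (1-based): 1 of 31.
Identical positions: 30/31 = 96.77% → 96.8%.

96.8%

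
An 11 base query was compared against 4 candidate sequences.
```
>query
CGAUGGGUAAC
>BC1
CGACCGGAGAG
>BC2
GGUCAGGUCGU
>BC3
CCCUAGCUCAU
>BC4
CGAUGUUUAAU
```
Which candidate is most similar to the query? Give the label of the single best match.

Hamming distances to query — BC1: 5; BC2: 7; BC3: 6; BC4: 3.
Smallest is BC4 with 3 mismatches.

BC4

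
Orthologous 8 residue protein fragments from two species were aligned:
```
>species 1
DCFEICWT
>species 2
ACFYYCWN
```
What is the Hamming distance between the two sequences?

Mismatches (1-based): residue 1: D→A; residue 4: E→Y; residue 5: I→Y; residue 8: T→N.

4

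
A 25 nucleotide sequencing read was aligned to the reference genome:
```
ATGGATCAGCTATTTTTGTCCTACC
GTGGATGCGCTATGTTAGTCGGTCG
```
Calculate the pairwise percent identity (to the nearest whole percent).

64%

9 positions differ (1, 7, 8, 14, 17, 21, 22, 23, 25), so 16 of 25 match: 16/25 = 64%.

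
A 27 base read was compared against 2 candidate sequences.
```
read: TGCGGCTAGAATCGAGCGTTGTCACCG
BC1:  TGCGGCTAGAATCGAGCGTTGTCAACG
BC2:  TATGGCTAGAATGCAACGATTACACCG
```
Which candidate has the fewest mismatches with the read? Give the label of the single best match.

BC1 differs at 1 site; BC2 differs at 8 sites. The closest is BC1.

BC1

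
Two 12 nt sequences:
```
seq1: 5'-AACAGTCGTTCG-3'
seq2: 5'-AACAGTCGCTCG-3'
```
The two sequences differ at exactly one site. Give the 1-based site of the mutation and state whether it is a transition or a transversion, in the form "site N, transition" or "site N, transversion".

site 9, transition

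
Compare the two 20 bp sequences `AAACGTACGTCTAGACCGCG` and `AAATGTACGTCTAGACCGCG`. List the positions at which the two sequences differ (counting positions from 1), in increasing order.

Scanning 1-based: 4: C/T.

4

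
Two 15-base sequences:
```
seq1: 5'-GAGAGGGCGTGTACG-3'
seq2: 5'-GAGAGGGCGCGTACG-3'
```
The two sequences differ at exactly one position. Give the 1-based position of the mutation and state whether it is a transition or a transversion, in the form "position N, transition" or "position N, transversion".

position 10, transition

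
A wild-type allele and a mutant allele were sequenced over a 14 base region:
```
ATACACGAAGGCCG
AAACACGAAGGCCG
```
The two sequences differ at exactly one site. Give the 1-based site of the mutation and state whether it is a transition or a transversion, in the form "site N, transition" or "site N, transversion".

site 2, transversion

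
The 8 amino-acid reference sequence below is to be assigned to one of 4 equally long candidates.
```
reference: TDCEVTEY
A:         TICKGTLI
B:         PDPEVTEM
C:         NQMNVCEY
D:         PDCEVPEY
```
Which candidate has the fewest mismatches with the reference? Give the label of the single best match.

D

Hamming distances to reference — A: 5; B: 3; C: 5; D: 2.
Smallest is D with 2 mismatches.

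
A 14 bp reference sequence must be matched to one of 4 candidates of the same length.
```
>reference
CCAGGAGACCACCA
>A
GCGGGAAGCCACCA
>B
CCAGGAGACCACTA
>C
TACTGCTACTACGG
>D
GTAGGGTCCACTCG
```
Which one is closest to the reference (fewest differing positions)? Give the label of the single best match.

B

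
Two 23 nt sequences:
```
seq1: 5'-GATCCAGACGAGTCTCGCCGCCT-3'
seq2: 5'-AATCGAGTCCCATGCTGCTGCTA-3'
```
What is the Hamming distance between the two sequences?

Comparing position by position, 12 sites differ: 1 (G/A), 5 (C/G), 8 (A/T), 10 (G/C), 11 (A/C), 12 (G/A), 14 (C/G), 15 (T/C), 16 (C/T), 19 (C/T), 22 (C/T), 23 (T/A).

12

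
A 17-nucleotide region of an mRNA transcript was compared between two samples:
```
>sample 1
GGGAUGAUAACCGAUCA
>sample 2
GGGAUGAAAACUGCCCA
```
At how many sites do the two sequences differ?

4

The sequences differ at sites 8, 12, 14, 15 (1-based) — 4 in total.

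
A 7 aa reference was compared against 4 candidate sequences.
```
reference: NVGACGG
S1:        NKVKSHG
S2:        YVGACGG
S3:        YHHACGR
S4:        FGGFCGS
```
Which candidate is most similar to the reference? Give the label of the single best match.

S1 differs at 5 positions; S2 differs at 1 position; S3 differs at 4 positions; S4 differs at 4 positions. The closest is S2.

S2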